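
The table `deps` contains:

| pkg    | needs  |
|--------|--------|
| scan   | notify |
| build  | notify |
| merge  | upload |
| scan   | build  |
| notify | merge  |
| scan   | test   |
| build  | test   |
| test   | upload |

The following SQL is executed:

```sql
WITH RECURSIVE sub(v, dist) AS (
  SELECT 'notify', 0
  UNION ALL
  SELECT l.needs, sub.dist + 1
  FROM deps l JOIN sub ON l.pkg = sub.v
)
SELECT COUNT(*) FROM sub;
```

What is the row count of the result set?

Base: (notify, dist=0).
Iteration 1: edges from {notify} -> (merge, dist=1).
Iteration 2: edges from {merge} -> (upload, dist=2).
Iteration 3: no outgoing edges from {upload}; recursion stops.
Total rows emitted: 3.

3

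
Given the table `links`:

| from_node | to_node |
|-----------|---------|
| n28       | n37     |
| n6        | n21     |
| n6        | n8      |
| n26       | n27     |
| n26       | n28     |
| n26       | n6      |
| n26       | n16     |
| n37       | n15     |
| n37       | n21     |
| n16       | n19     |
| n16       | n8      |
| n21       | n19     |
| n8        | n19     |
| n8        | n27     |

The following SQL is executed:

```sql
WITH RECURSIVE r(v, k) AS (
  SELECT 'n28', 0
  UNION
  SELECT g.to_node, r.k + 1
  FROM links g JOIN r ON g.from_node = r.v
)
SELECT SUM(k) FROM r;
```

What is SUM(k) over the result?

Base: (n28, k=0).
Iteration 1: edges from {n28} -> (n37, k=1).
Iteration 2: edges from {n37} -> (n15, k=2), (n21, k=2).
Iteration 3: edges from {n15,n21} -> (n19, k=3).
Iteration 4: no outgoing edges from {n19}; recursion stops.
SUM(k) = 0 + 1 + 2 + 2 + 3 = 8.

8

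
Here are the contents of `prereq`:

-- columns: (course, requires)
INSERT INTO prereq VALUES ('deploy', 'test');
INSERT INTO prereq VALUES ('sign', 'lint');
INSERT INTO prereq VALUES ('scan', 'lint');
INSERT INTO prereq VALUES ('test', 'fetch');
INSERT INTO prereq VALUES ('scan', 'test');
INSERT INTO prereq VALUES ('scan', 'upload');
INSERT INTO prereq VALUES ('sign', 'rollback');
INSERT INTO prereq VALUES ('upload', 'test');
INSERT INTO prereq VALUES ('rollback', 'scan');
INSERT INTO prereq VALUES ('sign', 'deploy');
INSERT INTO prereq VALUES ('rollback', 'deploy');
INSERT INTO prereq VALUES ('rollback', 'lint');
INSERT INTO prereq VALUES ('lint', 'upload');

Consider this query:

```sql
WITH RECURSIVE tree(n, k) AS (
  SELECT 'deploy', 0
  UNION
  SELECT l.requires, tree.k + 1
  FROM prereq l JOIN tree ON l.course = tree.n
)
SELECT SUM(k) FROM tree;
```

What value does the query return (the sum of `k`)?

3

Base: (deploy, k=0).
Iteration 1: edges from {deploy} -> (test, k=1).
Iteration 2: edges from {test} -> (fetch, k=2).
Iteration 3: no outgoing edges from {fetch}; recursion stops.
SUM(k) = 0 + 1 + 2 = 3.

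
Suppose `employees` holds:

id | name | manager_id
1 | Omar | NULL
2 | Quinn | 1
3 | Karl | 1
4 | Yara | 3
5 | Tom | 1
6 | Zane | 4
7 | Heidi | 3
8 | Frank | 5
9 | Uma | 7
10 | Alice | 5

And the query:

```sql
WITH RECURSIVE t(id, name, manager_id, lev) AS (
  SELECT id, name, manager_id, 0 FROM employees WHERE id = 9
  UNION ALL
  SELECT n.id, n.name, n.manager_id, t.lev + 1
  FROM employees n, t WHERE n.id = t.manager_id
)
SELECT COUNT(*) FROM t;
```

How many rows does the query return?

Base: id=9 (Uma), manager_id=7, lev 0.
Iteration 1: join on id=7 -> Heidi (id 7, manager_id=3, lev 1).
Iteration 2: join on id=3 -> Karl (id 3, manager_id=1, lev 2).
Iteration 3: join on id=1 -> Omar (id 1, manager_id=NULL, lev 3).
Iteration 4: manager_id is NULL; no match; recursion stops.
Total rows emitted: 4.

4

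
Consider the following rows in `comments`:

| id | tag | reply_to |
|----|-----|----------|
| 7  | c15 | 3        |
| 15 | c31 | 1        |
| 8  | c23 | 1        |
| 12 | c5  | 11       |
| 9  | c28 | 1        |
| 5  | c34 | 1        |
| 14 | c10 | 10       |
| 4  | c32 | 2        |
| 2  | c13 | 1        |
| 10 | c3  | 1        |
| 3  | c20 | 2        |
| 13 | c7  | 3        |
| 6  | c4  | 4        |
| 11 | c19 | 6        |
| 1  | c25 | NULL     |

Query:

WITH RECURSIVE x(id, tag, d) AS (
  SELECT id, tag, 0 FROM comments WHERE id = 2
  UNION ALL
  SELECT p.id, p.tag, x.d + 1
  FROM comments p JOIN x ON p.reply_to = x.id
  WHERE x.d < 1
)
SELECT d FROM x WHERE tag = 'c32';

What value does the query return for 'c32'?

Base: id=2 (c13) at d 0.
Iteration 1: rows with reply_to in {2} -> c20 (id 3, d 1), c32 (id 4, d 1).
Iteration 2: d < 1 fails for all current rows; recursion stops.

1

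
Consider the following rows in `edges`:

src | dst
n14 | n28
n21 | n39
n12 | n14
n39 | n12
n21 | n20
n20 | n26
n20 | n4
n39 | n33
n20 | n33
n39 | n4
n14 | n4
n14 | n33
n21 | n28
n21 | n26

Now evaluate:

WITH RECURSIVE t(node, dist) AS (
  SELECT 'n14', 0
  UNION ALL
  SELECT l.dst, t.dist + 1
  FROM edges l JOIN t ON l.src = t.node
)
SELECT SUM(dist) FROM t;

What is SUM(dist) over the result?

Base: (n14, dist=0).
Iteration 1: edges from {n14} -> (n28, dist=1), (n33, dist=1), (n4, dist=1).
Iteration 2: no outgoing edges from {n28,n33,n4}; recursion stops.
SUM(dist) = 0 + 1 + 1 + 1 = 3.

3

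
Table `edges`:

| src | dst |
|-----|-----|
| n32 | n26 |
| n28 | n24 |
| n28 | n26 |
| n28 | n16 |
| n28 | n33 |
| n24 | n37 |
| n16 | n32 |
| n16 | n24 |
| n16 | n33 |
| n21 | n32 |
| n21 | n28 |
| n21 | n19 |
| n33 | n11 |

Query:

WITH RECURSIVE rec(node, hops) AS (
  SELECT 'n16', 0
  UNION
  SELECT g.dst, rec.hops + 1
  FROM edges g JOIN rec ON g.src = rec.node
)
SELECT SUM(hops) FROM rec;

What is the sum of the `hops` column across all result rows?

9

Base: (n16, hops=0).
Iteration 1: edges from {n16} -> (n24, hops=1), (n32, hops=1), (n33, hops=1).
Iteration 2: edges from {n24,n32,n33} -> (n11, hops=2), (n26, hops=2), (n37, hops=2).
Iteration 3: no outgoing edges from {n11,n26,n37}; recursion stops.
SUM(hops) = 0 + 1 + 1 + 1 + 2 + 2 + 2 = 9.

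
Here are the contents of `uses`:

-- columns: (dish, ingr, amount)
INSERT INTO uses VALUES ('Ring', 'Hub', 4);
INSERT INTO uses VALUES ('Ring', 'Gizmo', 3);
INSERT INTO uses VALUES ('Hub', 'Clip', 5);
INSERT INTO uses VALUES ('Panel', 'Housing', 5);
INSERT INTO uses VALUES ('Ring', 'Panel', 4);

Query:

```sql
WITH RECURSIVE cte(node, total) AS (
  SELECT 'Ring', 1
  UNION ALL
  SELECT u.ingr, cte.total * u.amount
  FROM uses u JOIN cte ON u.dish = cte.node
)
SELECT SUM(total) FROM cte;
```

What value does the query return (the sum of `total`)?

Base: (Ring, total=1).
Iteration 1: components of {Ring} -> Gizmo = 1*3 = 3, Hub = 1*4 = 4, Panel = 1*4 = 4.
Iteration 2: components of {Gizmo,Hub,Panel} -> Clip = 4*5 = 20, Housing = 4*5 = 20.
Iteration 3: no further components; recursion stops.
SUM(total) = 1 + 4 + 3 + 4 + 20 + 20 = 52.

52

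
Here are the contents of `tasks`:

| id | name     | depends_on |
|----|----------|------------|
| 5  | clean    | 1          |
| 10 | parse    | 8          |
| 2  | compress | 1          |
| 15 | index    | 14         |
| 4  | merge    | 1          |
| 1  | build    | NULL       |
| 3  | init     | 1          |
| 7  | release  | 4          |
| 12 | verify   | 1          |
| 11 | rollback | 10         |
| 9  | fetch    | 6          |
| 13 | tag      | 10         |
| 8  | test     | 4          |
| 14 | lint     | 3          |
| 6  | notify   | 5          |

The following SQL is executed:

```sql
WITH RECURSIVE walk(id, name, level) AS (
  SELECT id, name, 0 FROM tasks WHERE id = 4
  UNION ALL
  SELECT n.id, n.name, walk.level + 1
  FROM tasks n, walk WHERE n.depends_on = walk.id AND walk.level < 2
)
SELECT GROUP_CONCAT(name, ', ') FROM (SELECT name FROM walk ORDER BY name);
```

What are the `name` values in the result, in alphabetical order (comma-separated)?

Base: id=4 (merge) at level 0.
Iteration 1: rows with depends_on in {4} -> release (id 7, level 1), test (id 8, level 1).
Iteration 2: rows with depends_on in {7,8} -> parse (id 10, level 2).
Iteration 3: level < 2 fails for all current rows; recursion stops.

merge, parse, release, test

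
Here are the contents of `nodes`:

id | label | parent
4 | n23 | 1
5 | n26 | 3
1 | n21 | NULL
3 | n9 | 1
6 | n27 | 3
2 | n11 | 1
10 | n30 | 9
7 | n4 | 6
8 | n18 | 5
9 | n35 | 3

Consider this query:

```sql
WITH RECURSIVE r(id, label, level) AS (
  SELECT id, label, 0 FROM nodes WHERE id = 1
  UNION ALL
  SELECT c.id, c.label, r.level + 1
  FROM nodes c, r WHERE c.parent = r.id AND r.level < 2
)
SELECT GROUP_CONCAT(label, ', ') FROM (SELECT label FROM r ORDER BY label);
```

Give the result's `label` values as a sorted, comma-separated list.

Base: id=1 (n21) at level 0.
Iteration 1: rows with parent in {1} -> n11 (id 2, level 1), n9 (id 3, level 1), n23 (id 4, level 1).
Iteration 2: rows with parent in {2,3,4} -> n26 (id 5, level 2), n27 (id 6, level 2), n35 (id 9, level 2).
Iteration 3: level < 2 fails for all current rows; recursion stops.

n11, n21, n23, n26, n27, n35, n9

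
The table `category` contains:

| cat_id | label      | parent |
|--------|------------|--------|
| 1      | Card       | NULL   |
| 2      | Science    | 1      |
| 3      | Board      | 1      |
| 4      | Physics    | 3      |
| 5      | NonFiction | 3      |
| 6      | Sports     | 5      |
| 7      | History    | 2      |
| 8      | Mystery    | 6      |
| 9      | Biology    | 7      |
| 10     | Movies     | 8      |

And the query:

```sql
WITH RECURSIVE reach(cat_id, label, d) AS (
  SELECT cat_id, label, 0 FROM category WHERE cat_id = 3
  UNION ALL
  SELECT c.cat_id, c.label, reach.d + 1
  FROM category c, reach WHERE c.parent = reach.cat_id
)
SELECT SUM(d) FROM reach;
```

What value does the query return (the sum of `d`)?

Base: cat_id=3 (Board) at d 0.
Iteration 1: rows with parent in {3} -> Physics (id 4, d 1), NonFiction (id 5, d 1).
Iteration 2: rows with parent in {4,5} -> Sports (id 6, d 2).
Iteration 3: rows with parent in {6} -> Mystery (id 8, d 3).
Iteration 4: rows with parent in {8} -> Movies (id 10, d 4).
Iteration 5: no rows with parent in {10}; recursion stops.
SUM(d) = 0 + 1 + 1 + 2 + 3 + 4 = 11.

11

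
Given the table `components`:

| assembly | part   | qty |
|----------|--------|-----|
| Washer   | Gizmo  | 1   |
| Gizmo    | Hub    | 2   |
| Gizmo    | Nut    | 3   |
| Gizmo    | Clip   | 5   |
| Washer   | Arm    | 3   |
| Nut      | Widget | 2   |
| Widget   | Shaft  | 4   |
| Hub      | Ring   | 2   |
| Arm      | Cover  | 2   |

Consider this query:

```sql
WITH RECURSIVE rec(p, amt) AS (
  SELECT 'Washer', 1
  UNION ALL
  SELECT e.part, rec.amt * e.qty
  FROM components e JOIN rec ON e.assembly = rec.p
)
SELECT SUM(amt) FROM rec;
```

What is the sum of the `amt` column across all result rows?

Base: (Washer, amt=1).
Iteration 1: components of {Washer} -> Arm = 1*3 = 3, Gizmo = 1*1 = 1.
Iteration 2: components of {Arm,Gizmo} -> Clip = 1*5 = 5, Cover = 3*2 = 6, Hub = 1*2 = 2, Nut = 1*3 = 3.
Iteration 3: components of {Clip,Cover,Hub,Nut} -> Ring = 2*2 = 4, Widget = 3*2 = 6.
Iteration 4: components of {Ring,Widget} -> Shaft = 6*4 = 24.
Iteration 5: no further components; recursion stops.
SUM(amt) = 1 + 1 + 3 + 2 + 3 + 5 + 6 + 4 + 6 + 24 = 55.

55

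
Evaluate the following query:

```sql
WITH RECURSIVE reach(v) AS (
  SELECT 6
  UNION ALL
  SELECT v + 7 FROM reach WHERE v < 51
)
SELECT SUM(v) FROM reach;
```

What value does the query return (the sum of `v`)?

Base: v=6.
Iteration 1: 6 < 51 holds -> v = 6 + 7 = 13.
Iteration 2: 13 < 51 holds -> v = 13 + 7 = 20.
Iteration 3: 20 < 51 holds -> v = 20 + 7 = 27.
Iteration 4: 27 < 51 holds -> v = 27 + 7 = 34.
Iteration 5: 34 < 51 holds -> v = 34 + 7 = 41.
Iteration 6: 41 < 51 holds -> v = 41 + 7 = 48.
Iteration 7: 48 < 51 holds -> v = 48 + 7 = 55.
Iteration 8: 55 < 51 fails; recursion stops.
SUM(v) = 6 + 13 + 20 + 27 + 34 + 41 + 48 + 55 = 244.

244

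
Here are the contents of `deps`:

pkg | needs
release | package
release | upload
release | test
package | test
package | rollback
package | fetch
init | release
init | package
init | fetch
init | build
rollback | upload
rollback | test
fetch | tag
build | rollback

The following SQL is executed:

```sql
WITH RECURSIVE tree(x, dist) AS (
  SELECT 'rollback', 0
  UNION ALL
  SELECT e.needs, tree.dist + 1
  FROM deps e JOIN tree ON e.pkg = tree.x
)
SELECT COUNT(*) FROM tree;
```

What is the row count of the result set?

3

Base: (rollback, dist=0).
Iteration 1: edges from {rollback} -> (test, dist=1), (upload, dist=1).
Iteration 2: no outgoing edges from {test,upload}; recursion stops.
Total rows emitted: 3.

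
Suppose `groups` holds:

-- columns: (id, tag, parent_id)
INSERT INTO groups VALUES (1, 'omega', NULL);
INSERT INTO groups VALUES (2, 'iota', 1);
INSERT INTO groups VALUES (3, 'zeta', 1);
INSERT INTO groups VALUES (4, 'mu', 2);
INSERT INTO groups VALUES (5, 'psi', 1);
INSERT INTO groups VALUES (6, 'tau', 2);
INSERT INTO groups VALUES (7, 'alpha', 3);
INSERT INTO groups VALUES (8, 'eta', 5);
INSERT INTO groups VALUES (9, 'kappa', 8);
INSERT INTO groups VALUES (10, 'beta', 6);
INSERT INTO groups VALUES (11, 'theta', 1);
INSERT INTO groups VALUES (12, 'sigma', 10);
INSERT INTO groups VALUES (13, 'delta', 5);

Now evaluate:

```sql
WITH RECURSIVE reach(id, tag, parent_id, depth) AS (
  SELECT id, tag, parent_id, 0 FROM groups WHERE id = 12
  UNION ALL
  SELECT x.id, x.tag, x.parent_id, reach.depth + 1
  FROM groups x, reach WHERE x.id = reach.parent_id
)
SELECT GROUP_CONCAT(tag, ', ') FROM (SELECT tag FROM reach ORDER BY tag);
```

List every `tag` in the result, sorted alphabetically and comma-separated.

Base: id=12 (sigma), parent_id=10, depth 0.
Iteration 1: join on id=10 -> beta (id 10, parent_id=6, depth 1).
Iteration 2: join on id=6 -> tau (id 6, parent_id=2, depth 2).
Iteration 3: join on id=2 -> iota (id 2, parent_id=1, depth 3).
Iteration 4: join on id=1 -> omega (id 1, parent_id=NULL, depth 4).
Iteration 5: parent_id is NULL; no match; recursion stops.

beta, iota, omega, sigma, tau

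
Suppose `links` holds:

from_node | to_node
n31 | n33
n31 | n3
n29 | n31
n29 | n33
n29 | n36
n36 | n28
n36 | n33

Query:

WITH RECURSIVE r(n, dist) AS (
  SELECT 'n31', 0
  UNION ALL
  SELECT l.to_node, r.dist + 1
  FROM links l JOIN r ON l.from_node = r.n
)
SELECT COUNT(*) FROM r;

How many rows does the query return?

Base: (n31, dist=0).
Iteration 1: edges from {n31} -> (n3, dist=1), (n33, dist=1).
Iteration 2: no outgoing edges from {n3,n33}; recursion stops.
Total rows emitted: 3.

3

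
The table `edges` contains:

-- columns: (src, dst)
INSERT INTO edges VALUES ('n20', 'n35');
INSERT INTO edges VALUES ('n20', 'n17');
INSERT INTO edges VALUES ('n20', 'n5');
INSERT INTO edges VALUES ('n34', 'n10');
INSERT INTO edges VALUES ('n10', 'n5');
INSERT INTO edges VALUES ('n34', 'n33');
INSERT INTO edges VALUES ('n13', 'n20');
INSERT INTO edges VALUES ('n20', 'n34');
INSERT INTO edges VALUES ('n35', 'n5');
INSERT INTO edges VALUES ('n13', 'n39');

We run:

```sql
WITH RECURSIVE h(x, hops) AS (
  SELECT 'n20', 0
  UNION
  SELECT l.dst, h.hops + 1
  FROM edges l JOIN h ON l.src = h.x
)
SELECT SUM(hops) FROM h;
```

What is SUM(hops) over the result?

13

Base: (n20, hops=0).
Iteration 1: edges from {n20} -> (n17, hops=1), (n34, hops=1), (n35, hops=1), (n5, hops=1).
Iteration 2: edges from {n17,n34,n35,n5} -> (n10, hops=2), (n33, hops=2), (n5, hops=2).
Iteration 3: edges from {n10,n33,n5} -> (n5, hops=3).
Iteration 4: no outgoing edges from {n5}; recursion stops.
SUM(hops) = 0 + 1 + 1 + 1 + 1 + 2 + 2 + 2 + 3 = 13.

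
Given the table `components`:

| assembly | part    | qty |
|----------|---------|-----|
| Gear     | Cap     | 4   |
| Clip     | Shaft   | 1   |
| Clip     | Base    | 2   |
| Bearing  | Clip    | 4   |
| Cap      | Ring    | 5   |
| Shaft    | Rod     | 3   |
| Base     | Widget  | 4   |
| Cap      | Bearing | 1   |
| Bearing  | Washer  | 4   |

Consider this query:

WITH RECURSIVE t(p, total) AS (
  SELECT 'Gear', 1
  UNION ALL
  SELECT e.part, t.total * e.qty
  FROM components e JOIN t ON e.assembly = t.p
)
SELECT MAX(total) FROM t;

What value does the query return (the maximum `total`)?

Base: (Gear, total=1).
Iteration 1: components of {Gear} -> Cap = 1*4 = 4.
Iteration 2: components of {Cap} -> Bearing = 4*1 = 4, Ring = 4*5 = 20.
Iteration 3: components of {Bearing,Ring} -> Clip = 4*4 = 16, Washer = 4*4 = 16.
Iteration 4: components of {Clip,Washer} -> Base = 16*2 = 32, Shaft = 16*1 = 16.
Iteration 5: components of {Base,Shaft} -> Rod = 16*3 = 48, Widget = 32*4 = 128.
Iteration 6: no further components; recursion stops.
total values: 1, 4, 4, 20, 16, 16, 16, 32, 48, 128; the maximum is 128.

128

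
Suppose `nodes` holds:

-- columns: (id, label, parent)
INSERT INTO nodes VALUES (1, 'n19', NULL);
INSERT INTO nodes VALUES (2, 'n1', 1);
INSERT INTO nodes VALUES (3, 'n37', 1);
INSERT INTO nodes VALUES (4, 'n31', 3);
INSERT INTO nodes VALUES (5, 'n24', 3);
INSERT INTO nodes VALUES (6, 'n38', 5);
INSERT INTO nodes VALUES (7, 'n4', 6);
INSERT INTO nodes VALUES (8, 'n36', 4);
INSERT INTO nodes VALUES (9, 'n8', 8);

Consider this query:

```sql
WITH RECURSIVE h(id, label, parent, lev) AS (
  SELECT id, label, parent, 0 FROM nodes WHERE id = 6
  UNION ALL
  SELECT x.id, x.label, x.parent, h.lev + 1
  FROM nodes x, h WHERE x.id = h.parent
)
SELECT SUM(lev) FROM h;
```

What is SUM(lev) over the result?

Base: id=6 (n38), parent=5, lev 0.
Iteration 1: join on id=5 -> n24 (id 5, parent=3, lev 1).
Iteration 2: join on id=3 -> n37 (id 3, parent=1, lev 2).
Iteration 3: join on id=1 -> n19 (id 1, parent=NULL, lev 3).
Iteration 4: parent is NULL; no match; recursion stops.
SUM(lev) = 0 + 1 + 2 + 3 = 6.

6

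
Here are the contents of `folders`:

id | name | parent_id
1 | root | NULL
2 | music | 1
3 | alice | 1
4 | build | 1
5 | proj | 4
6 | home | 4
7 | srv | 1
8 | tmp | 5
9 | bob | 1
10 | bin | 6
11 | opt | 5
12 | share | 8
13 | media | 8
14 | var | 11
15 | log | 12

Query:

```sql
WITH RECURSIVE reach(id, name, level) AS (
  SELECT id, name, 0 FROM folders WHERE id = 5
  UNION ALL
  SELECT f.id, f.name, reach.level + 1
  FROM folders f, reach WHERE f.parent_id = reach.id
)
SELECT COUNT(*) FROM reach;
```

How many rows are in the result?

7

Base: id=5 (proj) at level 0.
Iteration 1: rows with parent_id in {5} -> tmp (id 8, level 1), opt (id 11, level 1).
Iteration 2: rows with parent_id in {8,11} -> share (id 12, level 2), media (id 13, level 2), var (id 14, level 2).
Iteration 3: rows with parent_id in {12,13,14} -> log (id 15, level 3).
Iteration 4: no rows with parent_id in {15}; recursion stops.
Total rows emitted: 7.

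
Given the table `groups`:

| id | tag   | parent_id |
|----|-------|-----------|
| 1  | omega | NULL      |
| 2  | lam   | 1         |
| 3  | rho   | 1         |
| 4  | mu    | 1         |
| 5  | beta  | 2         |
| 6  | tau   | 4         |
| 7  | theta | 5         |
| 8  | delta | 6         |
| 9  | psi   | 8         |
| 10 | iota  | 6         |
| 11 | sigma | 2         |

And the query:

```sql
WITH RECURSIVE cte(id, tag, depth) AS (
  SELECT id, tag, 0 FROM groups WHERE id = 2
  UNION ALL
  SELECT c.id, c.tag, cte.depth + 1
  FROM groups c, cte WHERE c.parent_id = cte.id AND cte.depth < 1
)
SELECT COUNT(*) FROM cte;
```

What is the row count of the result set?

Base: id=2 (lam) at depth 0.
Iteration 1: rows with parent_id in {2} -> beta (id 5, depth 1), sigma (id 11, depth 1).
Iteration 2: depth < 1 fails for all current rows; recursion stops.
Total rows emitted: 3.

3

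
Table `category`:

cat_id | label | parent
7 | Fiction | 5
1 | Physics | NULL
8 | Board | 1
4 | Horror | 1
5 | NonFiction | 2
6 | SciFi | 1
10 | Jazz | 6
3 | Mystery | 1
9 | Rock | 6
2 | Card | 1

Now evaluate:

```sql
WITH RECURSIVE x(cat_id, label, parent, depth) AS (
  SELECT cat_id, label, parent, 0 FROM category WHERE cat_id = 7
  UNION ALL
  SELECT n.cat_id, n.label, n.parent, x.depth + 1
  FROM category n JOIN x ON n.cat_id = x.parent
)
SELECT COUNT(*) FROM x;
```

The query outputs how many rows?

4

Base: cat_id=7 (Fiction), parent=5, depth 0.
Iteration 1: join on cat_id=5 -> NonFiction (id 5, parent=2, depth 1).
Iteration 2: join on cat_id=2 -> Card (id 2, parent=1, depth 2).
Iteration 3: join on cat_id=1 -> Physics (id 1, parent=NULL, depth 3).
Iteration 4: parent is NULL; no match; recursion stops.
Total rows emitted: 4.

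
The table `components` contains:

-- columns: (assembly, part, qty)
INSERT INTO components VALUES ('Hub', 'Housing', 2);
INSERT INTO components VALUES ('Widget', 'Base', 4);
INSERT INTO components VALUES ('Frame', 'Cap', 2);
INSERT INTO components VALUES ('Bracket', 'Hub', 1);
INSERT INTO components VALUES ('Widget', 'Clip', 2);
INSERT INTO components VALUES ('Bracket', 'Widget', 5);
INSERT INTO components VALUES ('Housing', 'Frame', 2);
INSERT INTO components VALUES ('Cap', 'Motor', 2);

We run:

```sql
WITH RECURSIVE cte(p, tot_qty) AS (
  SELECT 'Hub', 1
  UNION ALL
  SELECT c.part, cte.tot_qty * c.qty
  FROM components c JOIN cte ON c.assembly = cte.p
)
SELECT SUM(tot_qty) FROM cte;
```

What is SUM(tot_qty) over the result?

31

Base: (Hub, tot_qty=1).
Iteration 1: components of {Hub} -> Housing = 1*2 = 2.
Iteration 2: components of {Housing} -> Frame = 2*2 = 4.
Iteration 3: components of {Frame} -> Cap = 4*2 = 8.
Iteration 4: components of {Cap} -> Motor = 8*2 = 16.
Iteration 5: no further components; recursion stops.
SUM(tot_qty) = 1 + 2 + 4 + 8 + 16 = 31.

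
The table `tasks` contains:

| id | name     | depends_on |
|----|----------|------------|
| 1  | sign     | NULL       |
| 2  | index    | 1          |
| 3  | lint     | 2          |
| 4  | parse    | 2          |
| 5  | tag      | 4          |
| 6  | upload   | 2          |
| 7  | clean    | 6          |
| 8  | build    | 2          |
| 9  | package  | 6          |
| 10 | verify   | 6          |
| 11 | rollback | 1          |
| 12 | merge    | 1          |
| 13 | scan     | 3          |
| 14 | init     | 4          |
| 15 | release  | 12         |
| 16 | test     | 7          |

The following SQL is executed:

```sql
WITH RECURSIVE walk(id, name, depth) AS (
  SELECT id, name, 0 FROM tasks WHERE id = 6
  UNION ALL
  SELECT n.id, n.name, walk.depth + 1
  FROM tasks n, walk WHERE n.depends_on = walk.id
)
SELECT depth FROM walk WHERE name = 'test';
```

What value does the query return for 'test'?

Base: id=6 (upload) at depth 0.
Iteration 1: rows with depends_on in {6} -> clean (id 7, depth 1), package (id 9, depth 1), verify (id 10, depth 1).
Iteration 2: rows with depends_on in {7,9,10} -> test (id 16, depth 2).
Iteration 3: no rows with depends_on in {16}; recursion stops.

2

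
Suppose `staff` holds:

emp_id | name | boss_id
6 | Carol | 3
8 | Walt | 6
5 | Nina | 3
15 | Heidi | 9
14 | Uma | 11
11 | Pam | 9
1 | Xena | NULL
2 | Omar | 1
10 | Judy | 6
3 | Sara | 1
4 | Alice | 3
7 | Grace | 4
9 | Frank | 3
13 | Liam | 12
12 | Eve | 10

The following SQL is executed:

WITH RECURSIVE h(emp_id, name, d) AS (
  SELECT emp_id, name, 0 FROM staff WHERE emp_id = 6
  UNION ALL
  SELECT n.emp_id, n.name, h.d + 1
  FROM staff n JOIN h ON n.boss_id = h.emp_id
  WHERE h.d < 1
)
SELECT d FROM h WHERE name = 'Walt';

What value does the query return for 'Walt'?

Base: emp_id=6 (Carol) at d 0.
Iteration 1: rows with boss_id in {6} -> Walt (id 8, d 1), Judy (id 10, d 1).
Iteration 2: d < 1 fails for all current rows; recursion stops.

1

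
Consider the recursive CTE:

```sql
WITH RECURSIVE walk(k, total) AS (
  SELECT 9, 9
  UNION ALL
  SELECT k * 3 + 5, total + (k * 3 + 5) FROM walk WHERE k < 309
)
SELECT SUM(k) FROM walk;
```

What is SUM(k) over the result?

Base: k=9, total=9.
Iteration 1: 9 < 309 holds -> k = 9 * 3 + 5 = 32, total = 9 + 32 = 41.
Iteration 2: 32 < 309 holds -> k = 32 * 3 + 5 = 101, total = 41 + 101 = 142.
Iteration 3: 101 < 309 holds -> k = 101 * 3 + 5 = 308, total = 142 + 308 = 450.
Iteration 4: 308 < 309 holds -> k = 308 * 3 + 5 = 929, total = 450 + 929 = 1379.
Iteration 5: 929 < 309 fails; recursion stops.
SUM(k) = 9 + 32 + 101 + 308 + 929 = 1379.

1379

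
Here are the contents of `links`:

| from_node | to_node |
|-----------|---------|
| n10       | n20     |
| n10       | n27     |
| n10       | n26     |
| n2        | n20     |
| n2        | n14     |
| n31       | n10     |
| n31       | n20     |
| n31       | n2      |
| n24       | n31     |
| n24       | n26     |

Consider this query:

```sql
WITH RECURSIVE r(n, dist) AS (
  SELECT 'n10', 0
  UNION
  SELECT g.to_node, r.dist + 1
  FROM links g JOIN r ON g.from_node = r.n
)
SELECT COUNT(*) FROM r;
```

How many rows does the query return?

Base: (n10, dist=0).
Iteration 1: edges from {n10} -> (n20, dist=1), (n26, dist=1), (n27, dist=1).
Iteration 2: no outgoing edges from {n20,n26,n27}; recursion stops.
Total rows emitted: 4.

4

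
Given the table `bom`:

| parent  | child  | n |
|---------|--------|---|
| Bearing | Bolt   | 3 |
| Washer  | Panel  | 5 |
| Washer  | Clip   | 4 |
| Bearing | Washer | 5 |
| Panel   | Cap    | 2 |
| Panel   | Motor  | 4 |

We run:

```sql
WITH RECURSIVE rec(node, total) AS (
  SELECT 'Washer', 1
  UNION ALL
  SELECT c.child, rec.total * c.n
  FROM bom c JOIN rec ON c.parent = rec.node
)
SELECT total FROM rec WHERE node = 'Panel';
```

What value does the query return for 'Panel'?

Base: (Washer, total=1).
Iteration 1: components of {Washer} -> Clip = 1*4 = 4, Panel = 1*5 = 5.
Iteration 2: components of {Clip,Panel} -> Cap = 5*2 = 10, Motor = 5*4 = 20.
Iteration 3: no further components; recursion stops.

5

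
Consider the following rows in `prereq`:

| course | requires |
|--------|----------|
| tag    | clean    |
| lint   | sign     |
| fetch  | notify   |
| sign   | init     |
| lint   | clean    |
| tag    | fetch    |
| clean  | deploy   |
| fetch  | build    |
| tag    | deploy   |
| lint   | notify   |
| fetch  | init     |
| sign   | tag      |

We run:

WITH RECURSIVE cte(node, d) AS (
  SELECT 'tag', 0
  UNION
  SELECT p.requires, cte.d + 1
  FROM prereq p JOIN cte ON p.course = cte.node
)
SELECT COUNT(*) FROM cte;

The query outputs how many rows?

Base: (tag, d=0).
Iteration 1: edges from {tag} -> (clean, d=1), (deploy, d=1), (fetch, d=1).
Iteration 2: edges from {clean,deploy,fetch} -> (build, d=2), (deploy, d=2), (init, d=2), (notify, d=2).
Iteration 3: no outgoing edges from {build,deploy,init,notify}; recursion stops.
Total rows emitted: 8.

8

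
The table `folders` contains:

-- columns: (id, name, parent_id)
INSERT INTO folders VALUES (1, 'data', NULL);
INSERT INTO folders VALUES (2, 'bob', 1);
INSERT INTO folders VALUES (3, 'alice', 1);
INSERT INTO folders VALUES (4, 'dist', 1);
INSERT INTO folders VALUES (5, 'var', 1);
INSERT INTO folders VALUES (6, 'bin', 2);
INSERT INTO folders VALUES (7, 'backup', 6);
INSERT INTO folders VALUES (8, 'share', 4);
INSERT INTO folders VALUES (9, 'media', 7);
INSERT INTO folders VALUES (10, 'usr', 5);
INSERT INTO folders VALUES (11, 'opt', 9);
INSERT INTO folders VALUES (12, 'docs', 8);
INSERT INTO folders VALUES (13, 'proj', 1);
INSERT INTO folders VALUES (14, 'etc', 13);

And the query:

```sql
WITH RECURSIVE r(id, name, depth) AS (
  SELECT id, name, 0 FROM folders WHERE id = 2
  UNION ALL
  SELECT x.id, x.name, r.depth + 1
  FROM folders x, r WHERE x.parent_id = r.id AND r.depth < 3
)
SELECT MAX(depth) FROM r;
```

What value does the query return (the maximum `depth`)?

Base: id=2 (bob) at depth 0.
Iteration 1: rows with parent_id in {2} -> bin (id 6, depth 1).
Iteration 2: rows with parent_id in {6} -> backup (id 7, depth 2).
Iteration 3: rows with parent_id in {7} -> media (id 9, depth 3).
Iteration 4: depth < 3 fails for all current rows; recursion stops.
depth values: 0, 1, 2, 3; the maximum is 3.

3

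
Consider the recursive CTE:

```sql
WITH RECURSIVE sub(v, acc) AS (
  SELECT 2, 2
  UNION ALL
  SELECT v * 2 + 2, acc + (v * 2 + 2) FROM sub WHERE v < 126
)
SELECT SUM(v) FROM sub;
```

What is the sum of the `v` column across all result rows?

240

Base: v=2, acc=2.
Iteration 1: 2 < 126 holds -> v = 2 * 2 + 2 = 6, acc = 2 + 6 = 8.
Iteration 2: 6 < 126 holds -> v = 6 * 2 + 2 = 14, acc = 8 + 14 = 22.
Iteration 3: 14 < 126 holds -> v = 14 * 2 + 2 = 30, acc = 22 + 30 = 52.
Iteration 4: 30 < 126 holds -> v = 30 * 2 + 2 = 62, acc = 52 + 62 = 114.
Iteration 5: 62 < 126 holds -> v = 62 * 2 + 2 = 126, acc = 114 + 126 = 240.
Iteration 6: 126 < 126 fails; recursion stops.
SUM(v) = 2 + 6 + 14 + 30 + 62 + 126 = 240.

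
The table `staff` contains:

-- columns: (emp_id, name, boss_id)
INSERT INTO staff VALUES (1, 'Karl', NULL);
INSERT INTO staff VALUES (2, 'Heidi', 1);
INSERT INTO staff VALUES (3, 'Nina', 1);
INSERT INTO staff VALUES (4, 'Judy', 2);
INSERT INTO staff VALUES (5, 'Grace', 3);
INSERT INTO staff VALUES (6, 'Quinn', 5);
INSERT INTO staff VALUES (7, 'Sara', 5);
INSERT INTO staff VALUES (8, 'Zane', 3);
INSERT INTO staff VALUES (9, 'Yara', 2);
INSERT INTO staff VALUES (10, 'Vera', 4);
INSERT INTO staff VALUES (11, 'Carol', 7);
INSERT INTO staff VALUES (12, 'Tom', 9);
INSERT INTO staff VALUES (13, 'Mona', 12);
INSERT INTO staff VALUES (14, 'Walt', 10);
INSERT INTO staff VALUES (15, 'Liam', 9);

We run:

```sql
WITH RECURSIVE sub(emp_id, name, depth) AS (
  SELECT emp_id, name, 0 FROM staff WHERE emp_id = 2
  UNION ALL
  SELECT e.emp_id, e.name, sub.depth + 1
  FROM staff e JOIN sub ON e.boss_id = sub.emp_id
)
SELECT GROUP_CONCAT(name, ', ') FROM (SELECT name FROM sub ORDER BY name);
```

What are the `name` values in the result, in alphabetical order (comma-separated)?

Heidi, Judy, Liam, Mona, Tom, Vera, Walt, Yara

Base: emp_id=2 (Heidi) at depth 0.
Iteration 1: rows with boss_id in {2} -> Judy (id 4, depth 1), Yara (id 9, depth 1).
Iteration 2: rows with boss_id in {4,9} -> Vera (id 10, depth 2), Tom (id 12, depth 2), Liam (id 15, depth 2).
Iteration 3: rows with boss_id in {10,12,15} -> Mona (id 13, depth 3), Walt (id 14, depth 3).
Iteration 4: no rows with boss_id in {13,14}; recursion stops.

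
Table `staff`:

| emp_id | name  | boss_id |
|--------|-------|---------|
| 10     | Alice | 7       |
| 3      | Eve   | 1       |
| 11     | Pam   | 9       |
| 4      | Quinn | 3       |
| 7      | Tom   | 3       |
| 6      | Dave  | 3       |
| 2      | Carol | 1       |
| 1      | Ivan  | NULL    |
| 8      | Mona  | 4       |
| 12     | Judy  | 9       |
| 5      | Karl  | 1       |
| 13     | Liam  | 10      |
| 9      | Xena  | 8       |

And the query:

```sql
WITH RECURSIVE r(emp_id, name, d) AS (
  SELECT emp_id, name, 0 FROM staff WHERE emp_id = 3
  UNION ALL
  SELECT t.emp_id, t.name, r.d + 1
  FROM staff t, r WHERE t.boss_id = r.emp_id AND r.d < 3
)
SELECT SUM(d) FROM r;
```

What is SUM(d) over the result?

Base: emp_id=3 (Eve) at d 0.
Iteration 1: rows with boss_id in {3} -> Quinn (id 4, d 1), Dave (id 6, d 1), Tom (id 7, d 1).
Iteration 2: rows with boss_id in {4,6,7} -> Mona (id 8, d 2), Alice (id 10, d 2).
Iteration 3: rows with boss_id in {8,10} -> Xena (id 9, d 3), Liam (id 13, d 3).
Iteration 4: d < 3 fails for all current rows; recursion stops.
SUM(d) = 0 + 1 + 1 + 1 + 2 + 2 + 3 + 3 = 13.

13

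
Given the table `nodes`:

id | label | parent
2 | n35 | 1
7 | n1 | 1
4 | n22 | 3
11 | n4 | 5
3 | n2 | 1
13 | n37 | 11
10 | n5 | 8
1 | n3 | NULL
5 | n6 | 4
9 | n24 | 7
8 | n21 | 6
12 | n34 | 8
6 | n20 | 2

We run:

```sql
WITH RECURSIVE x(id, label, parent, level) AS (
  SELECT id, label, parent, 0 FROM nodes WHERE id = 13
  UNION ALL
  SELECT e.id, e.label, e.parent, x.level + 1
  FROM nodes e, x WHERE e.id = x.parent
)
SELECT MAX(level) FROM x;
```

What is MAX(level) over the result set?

5

Base: id=13 (n37), parent=11, level 0.
Iteration 1: join on id=11 -> n4 (id 11, parent=5, level 1).
Iteration 2: join on id=5 -> n6 (id 5, parent=4, level 2).
Iteration 3: join on id=4 -> n22 (id 4, parent=3, level 3).
Iteration 4: join on id=3 -> n2 (id 3, parent=1, level 4).
Iteration 5: join on id=1 -> n3 (id 1, parent=NULL, level 5).
Iteration 6: parent is NULL; no match; recursion stops.
level values: 0, 1, 2, 3, 4, 5; the maximum is 5.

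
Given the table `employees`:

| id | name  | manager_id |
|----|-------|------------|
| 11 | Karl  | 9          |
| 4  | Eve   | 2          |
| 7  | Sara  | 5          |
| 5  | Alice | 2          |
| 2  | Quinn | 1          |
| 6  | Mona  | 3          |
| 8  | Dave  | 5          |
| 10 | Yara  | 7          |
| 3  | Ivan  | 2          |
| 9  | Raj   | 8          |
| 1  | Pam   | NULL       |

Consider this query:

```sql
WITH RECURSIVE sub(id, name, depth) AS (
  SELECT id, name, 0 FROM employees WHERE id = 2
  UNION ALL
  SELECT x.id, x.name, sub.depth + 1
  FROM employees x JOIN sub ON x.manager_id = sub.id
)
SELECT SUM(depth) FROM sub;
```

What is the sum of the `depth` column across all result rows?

Base: id=2 (Quinn) at depth 0.
Iteration 1: rows with manager_id in {2} -> Ivan (id 3, depth 1), Eve (id 4, depth 1), Alice (id 5, depth 1).
Iteration 2: rows with manager_id in {3,4,5} -> Mona (id 6, depth 2), Sara (id 7, depth 2), Dave (id 8, depth 2).
Iteration 3: rows with manager_id in {6,7,8} -> Raj (id 9, depth 3), Yara (id 10, depth 3).
Iteration 4: rows with manager_id in {9,10} -> Karl (id 11, depth 4).
Iteration 5: no rows with manager_id in {11}; recursion stops.
SUM(depth) = 0 + 1 + 1 + 1 + 2 + 2 + 2 + 3 + 3 + 4 = 19.

19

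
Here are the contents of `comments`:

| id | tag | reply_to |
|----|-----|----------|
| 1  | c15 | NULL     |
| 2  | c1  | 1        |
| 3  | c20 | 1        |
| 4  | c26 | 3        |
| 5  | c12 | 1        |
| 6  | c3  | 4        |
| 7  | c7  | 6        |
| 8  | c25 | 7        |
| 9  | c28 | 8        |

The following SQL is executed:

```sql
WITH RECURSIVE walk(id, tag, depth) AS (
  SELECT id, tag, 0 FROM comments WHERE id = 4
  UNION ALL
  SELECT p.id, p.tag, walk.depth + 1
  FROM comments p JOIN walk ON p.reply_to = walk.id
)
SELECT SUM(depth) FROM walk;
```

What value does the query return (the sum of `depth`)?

Base: id=4 (c26) at depth 0.
Iteration 1: rows with reply_to in {4} -> c3 (id 6, depth 1).
Iteration 2: rows with reply_to in {6} -> c7 (id 7, depth 2).
Iteration 3: rows with reply_to in {7} -> c25 (id 8, depth 3).
Iteration 4: rows with reply_to in {8} -> c28 (id 9, depth 4).
Iteration 5: no rows with reply_to in {9}; recursion stops.
SUM(depth) = 0 + 1 + 2 + 3 + 4 = 10.

10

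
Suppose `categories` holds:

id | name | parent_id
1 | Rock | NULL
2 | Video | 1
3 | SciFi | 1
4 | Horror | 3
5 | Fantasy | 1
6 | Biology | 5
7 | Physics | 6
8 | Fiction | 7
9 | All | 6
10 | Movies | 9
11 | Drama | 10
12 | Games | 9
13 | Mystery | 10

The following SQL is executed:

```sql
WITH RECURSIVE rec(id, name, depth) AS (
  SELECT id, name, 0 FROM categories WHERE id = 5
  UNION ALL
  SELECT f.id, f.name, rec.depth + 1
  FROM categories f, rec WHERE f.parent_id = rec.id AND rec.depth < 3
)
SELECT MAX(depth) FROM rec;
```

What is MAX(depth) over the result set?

3

Base: id=5 (Fantasy) at depth 0.
Iteration 1: rows with parent_id in {5} -> Biology (id 6, depth 1).
Iteration 2: rows with parent_id in {6} -> Physics (id 7, depth 2), All (id 9, depth 2).
Iteration 3: rows with parent_id in {7,9} -> Fiction (id 8, depth 3), Movies (id 10, depth 3), Games (id 12, depth 3).
Iteration 4: depth < 3 fails for all current rows; recursion stops.
depth values: 0, 1, 2, 2, 3, 3, 3; the maximum is 3.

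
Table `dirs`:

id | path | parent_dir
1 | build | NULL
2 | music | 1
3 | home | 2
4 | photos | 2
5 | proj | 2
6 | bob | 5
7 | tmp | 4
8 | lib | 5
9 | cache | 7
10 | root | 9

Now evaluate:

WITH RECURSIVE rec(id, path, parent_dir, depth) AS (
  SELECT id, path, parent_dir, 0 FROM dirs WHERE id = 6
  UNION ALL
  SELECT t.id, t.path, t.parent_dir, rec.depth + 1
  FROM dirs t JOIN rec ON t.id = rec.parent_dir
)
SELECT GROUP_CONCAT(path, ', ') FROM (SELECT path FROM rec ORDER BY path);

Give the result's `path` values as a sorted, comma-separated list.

Base: id=6 (bob), parent_dir=5, depth 0.
Iteration 1: join on id=5 -> proj (id 5, parent_dir=2, depth 1).
Iteration 2: join on id=2 -> music (id 2, parent_dir=1, depth 2).
Iteration 3: join on id=1 -> build (id 1, parent_dir=NULL, depth 3).
Iteration 4: parent_dir is NULL; no match; recursion stops.

bob, build, music, proj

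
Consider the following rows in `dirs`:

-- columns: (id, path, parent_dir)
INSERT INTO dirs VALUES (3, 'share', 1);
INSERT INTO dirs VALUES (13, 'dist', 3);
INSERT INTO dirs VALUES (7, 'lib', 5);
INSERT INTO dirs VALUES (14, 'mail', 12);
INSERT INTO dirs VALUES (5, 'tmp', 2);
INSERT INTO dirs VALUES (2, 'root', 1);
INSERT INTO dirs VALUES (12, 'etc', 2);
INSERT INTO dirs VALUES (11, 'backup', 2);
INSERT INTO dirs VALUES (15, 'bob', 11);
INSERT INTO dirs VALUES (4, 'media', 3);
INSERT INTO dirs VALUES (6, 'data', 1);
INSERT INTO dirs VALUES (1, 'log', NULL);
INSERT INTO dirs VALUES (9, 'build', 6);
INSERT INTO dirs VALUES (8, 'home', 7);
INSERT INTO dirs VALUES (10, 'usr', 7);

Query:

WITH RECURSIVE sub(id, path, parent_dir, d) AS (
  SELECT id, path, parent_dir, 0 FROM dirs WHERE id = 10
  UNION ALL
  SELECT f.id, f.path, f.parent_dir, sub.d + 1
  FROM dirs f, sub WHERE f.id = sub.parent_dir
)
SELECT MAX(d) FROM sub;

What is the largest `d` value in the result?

Base: id=10 (usr), parent_dir=7, d 0.
Iteration 1: join on id=7 -> lib (id 7, parent_dir=5, d 1).
Iteration 2: join on id=5 -> tmp (id 5, parent_dir=2, d 2).
Iteration 3: join on id=2 -> root (id 2, parent_dir=1, d 3).
Iteration 4: join on id=1 -> log (id 1, parent_dir=NULL, d 4).
Iteration 5: parent_dir is NULL; no match; recursion stops.
d values: 0, 1, 2, 3, 4; the maximum is 4.

4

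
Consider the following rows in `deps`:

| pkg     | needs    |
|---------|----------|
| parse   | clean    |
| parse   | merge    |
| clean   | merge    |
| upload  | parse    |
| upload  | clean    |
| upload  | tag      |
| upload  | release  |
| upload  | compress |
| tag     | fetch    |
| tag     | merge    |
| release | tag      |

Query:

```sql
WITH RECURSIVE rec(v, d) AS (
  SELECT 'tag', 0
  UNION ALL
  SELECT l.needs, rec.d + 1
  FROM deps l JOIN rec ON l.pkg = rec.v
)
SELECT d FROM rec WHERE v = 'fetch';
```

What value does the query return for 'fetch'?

1

Base: (tag, d=0).
Iteration 1: edges from {tag} -> (fetch, d=1), (merge, d=1).
Iteration 2: no outgoing edges from {fetch,merge}; recursion stops.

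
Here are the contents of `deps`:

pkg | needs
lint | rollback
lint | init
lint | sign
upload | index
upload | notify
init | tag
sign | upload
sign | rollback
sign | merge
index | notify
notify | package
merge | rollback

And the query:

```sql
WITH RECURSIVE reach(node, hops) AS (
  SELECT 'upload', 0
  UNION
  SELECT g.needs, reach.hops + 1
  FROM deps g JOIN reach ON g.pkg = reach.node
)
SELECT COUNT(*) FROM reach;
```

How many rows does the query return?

Base: (upload, hops=0).
Iteration 1: edges from {upload} -> (index, hops=1), (notify, hops=1).
Iteration 2: edges from {index,notify} -> (notify, hops=2), (package, hops=2).
Iteration 3: edges from {notify,package} -> (package, hops=3).
Iteration 4: no outgoing edges from {package}; recursion stops.
Total rows emitted: 6.

6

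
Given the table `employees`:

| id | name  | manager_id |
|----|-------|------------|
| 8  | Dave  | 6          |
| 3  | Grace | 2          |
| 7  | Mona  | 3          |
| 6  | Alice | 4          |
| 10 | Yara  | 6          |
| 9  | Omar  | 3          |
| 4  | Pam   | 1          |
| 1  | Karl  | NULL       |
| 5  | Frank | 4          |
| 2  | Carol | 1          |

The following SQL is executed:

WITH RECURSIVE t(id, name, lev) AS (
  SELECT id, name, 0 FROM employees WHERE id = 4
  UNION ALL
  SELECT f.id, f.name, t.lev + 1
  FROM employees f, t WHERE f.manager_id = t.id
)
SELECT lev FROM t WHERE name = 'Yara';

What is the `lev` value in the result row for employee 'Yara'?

2

Base: id=4 (Pam) at lev 0.
Iteration 1: rows with manager_id in {4} -> Frank (id 5, lev 1), Alice (id 6, lev 1).
Iteration 2: rows with manager_id in {5,6} -> Dave (id 8, lev 2), Yara (id 10, lev 2).
Iteration 3: no rows with manager_id in {8,10}; recursion stops.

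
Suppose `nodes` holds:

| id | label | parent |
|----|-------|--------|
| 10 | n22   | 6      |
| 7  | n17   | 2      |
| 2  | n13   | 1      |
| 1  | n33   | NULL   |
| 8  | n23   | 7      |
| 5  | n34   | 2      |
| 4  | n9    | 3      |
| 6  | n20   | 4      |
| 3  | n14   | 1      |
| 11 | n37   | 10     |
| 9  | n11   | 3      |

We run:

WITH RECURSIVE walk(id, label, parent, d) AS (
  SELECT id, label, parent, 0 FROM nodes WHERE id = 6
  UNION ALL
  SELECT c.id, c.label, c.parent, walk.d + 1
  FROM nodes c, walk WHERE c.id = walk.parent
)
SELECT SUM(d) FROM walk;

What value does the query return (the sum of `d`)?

6

Base: id=6 (n20), parent=4, d 0.
Iteration 1: join on id=4 -> n9 (id 4, parent=3, d 1).
Iteration 2: join on id=3 -> n14 (id 3, parent=1, d 2).
Iteration 3: join on id=1 -> n33 (id 1, parent=NULL, d 3).
Iteration 4: parent is NULL; no match; recursion stops.
SUM(d) = 0 + 1 + 2 + 3 = 6.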